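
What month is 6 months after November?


November is month 11
11 + 6 = 17; wrap: 17 - 12 = 5

May


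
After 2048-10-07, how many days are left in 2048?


Day of year: 281 of 366
Remaining = 366 - 281

85 days


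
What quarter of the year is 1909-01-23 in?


Month: January (month 1)
Q1: Jan-Mar, Q2: Apr-Jun, Q3: Jul-Sep, Q4: Oct-Dec

Q1


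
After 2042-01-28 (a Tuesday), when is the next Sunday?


Current: Tuesday
Target: Sunday
Days ahead: 5

Next Sunday: 2042-02-02


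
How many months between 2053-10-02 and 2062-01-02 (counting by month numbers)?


From October 2053 to January 2062
9 years * 12 = 108 months, minus 9 months = 99

99 months


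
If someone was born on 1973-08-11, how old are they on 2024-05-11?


Birth: 1973-08-11
Reference: 2024-05-11
Year difference: 2024 - 1973 = 51
Birthday not yet reached in 2024, subtract 1

50 years old


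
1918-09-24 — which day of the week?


Date: September 24, 1918
Anchor: Jan 1, 1918. With p = 1918 - 1 = 1917: (p + p//4 - p//100 + p//400) mod 7 = (1917 + 479 - 19 + 4) mod 7 = 2381 mod 7 = 1 -> Tuesday (Mon=0 ... Sun=6)
Days before September (Jan-Aug): 243; offset = 243 + 24 - 1 = 266
Weekday index = (1 + 266) mod 7 = 1

Day of the week: Tuesday


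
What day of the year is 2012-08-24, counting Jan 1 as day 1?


Date: August 24, 2012
Days in months 1 through 7: 213
Plus 24 days in August

Day of year: 237


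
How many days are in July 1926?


July 1926

31 days


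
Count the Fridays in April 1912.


April 1912 has 30 days
Anchor: Jan 1, 1912. With p = 1912 - 1 = 1911: (p + p//4 - p//100 + p//400) mod 7 = (1911 + 477 - 19 + 4) mod 7 = 2373 mod 7 = 0 -> Monday (Mon=0 ... Sun=6)
Days before April (Jan-Mar): 91; April 1 index = (0 + 91) mod 7 = 0 -> Monday
First Friday is April 5
Fridays: 5, 12, 19, 26

4 Fridays


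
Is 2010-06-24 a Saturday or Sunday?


Anchor: Jan 1, 2010. With p = 2010 - 1 = 2009: (p + p//4 - p//100 + p//400) mod 7 = (2009 + 502 - 20 + 5) mod 7 = 2496 mod 7 = 4 -> Friday (Mon=0 ... Sun=6)
Day of year: 175; offset = 174
Weekday index = (4 + 174) mod 7 = 3 -> Thursday
Weekend days: Saturday, Sunday

No


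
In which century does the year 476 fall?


Century = (year - 1) // 100 + 1
= (476 - 1) // 100 + 1
= 475 // 100 + 1
= 4 + 1

5th century


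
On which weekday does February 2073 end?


February 2073 has 28 days
Anchor: Jan 1, 2073. With p = 2073 - 1 = 2072: (p + p//4 - p//100 + p//400) mod 7 = (2072 + 518 - 20 + 5) mod 7 = 2575 mod 7 = 6 -> Sunday (Mon=0 ... Sun=6)
Days before February (Jan): 31; February 1 index = (6 + 31) mod 7 = 2 -> Wednesday
Last day offset: 28 - 1 = 27 days
Weekday index = (2 + 27) mod 7 = 1

Tuesday, February 28


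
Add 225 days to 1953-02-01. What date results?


Start: 1953-02-01, add 225 days
February 1953 has 28 days: 28 - 1 = 27 days to February 28 -> 198 left
March 1953 has 31 days -> 167 left
April 1953 has 30 days -> 137 left
May 1953 has 31 days -> 106 left
June 1953 has 30 days -> 76 left
July 1953 has 31 days -> 45 left
August 1953 has 31 days -> 14 left
September 1953: 14 <= 30 -> lands on September 14

Result: 1953-09-14


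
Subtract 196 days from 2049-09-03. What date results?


Start: 2049-09-03, subtract 196 days
Back 3 days from September 3 reaches August 31, 2049 -> 193 left
August 2049 has 31 days -> back to July 31, 2049 -> 162 left
July 2049 has 31 days -> back to June 30, 2049 -> 131 left
June 2049 has 30 days -> back to May 31, 2049 -> 101 left
May 2049 has 31 days -> back to April 30, 2049 -> 70 left
April 2049 has 30 days -> back to March 31, 2049 -> 40 left
March 2049 has 31 days -> back to February 28, 2049 -> 9 left
February 2049: 28 - 9 = 19 -> lands on February 19

Result: 2049-02-19


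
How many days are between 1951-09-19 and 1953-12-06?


From 1951-09-19 to 1953-12-06
1951-09-19: days before September = 31 + 28 + 31 + 30 + 31 + 30 + 31 + 31 = 243 (1951 is not a leap year); day of year = 243 + 19 = 262
1953-12-06: days before December = 31 + 28 + 31 + 30 + 31 + 30 + 31 + 31 + 30 + 31 + 30 = 334 (1953 is not a leap year); day of year = 334 + 6 = 340
Rest of 1951: 365 - 262 = 103
Full years 1952 (366): 366
Total = 103 + 366 + 340 = 809

809 days


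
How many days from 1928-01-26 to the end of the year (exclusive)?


Day of year: 26 of 366
Remaining = 366 - 26

340 days


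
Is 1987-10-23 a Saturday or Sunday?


Anchor: Jan 1, 1987. With p = 1987 - 1 = 1986: (p + p//4 - p//100 + p//400) mod 7 = (1986 + 496 - 19 + 4) mod 7 = 2467 mod 7 = 3 -> Thursday (Mon=0 ... Sun=6)
Day of year: 296; offset = 295
Weekday index = (3 + 295) mod 7 = 4 -> Friday
Weekend days: Saturday, Sunday

No


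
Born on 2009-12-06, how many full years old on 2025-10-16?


Birth: 2009-12-06
Reference: 2025-10-16
Year difference: 2025 - 2009 = 16
Birthday not yet reached in 2025, subtract 1

15 years old


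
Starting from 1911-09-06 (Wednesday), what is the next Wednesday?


Current: Wednesday
Target: Wednesday
Days ahead: 7

Next Wednesday: 1911-09-13


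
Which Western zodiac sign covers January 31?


Date: January 31
Conventional tropical zodiac dates: Aquarius from January 20 onward; Pisces starts February 19
January 31 falls within the Aquarius range

Aquarius


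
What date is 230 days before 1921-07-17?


Start: 1921-07-17, subtract 230 days
Back 17 days from July 17 reaches June 30, 1921 -> 213 left
June 1921 has 30 days -> back to May 31, 1921 -> 183 left
May 1921 has 31 days -> back to April 30, 1921 -> 152 left
April 1921 has 30 days -> back to March 31, 1921 -> 122 left
March 1921 has 31 days -> back to February 28, 1921 -> 91 left
February 1921 has 28 days -> back to January 31, 1921 -> 63 left
January 1921 has 31 days -> back to December 31, 1920 -> 32 left
December 1920 has 31 days -> back to November 30, 1920 -> 1 left
November 1920: 30 - 1 = 29 -> lands on November 29

Result: 1920-11-29


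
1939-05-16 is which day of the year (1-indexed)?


Date: May 16, 1939
Days in months 1 through 4: 120
Plus 16 days in May

Day of year: 136


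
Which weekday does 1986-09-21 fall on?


Date: September 21, 1986
Anchor: Jan 1, 1986. With p = 1986 - 1 = 1985: (p + p//4 - p//100 + p//400) mod 7 = (1985 + 496 - 19 + 4) mod 7 = 2466 mod 7 = 2 -> Wednesday (Mon=0 ... Sun=6)
Days before September (Jan-Aug): 243; offset = 243 + 21 - 1 = 263
Weekday index = (2 + 263) mod 7 = 6

Day of the week: Sunday


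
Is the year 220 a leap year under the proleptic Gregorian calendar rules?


Gregorian leap year rule: divisible by 4, but not by 100, unless also by 400.
220 is divisible by 4 but not 100 -> leap year

Yes


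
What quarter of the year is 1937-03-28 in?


Month: March (month 3)
Q1: Jan-Mar, Q2: Apr-Jun, Q3: Jul-Sep, Q4: Oct-Dec

Q1


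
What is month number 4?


Month 4 of 12

April


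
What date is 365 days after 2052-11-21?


Start: 2052-11-21, add 365 days
November 2052 has 30 days: 30 - 21 = 9 days to November 30 -> 356 left
December 2052 has 31 days -> 325 left
January 2053 has 31 days -> 294 left
February 2053 has 28 days -> 266 left
March 2053 has 31 days -> 235 left
April 2053 has 30 days -> 205 left
May 2053 has 31 days -> 174 left
June 2053 has 30 days -> 144 left
July 2053 has 31 days -> 113 left
August 2053 has 31 days -> 82 left
September 2053 has 30 days -> 52 left
October 2053 has 31 days -> 21 left
November 2053: 21 <= 30 -> lands on November 21

Result: 2053-11-21


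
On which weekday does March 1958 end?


March 1958 has 31 days
Anchor: Jan 1, 1958. With p = 1958 - 1 = 1957: (p + p//4 - p//100 + p//400) mod 7 = (1957 + 489 - 19 + 4) mod 7 = 2431 mod 7 = 2 -> Wednesday (Mon=0 ... Sun=6)
Days before March (Jan-Feb): 59; March 1 index = (2 + 59) mod 7 = 5 -> Saturday
Last day offset: 31 - 1 = 30 days
Weekday index = (5 + 30) mod 7 = 0

Monday, March 31


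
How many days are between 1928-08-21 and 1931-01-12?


From 1928-08-21 to 1931-01-12
1928-08-21: days before August = 31 + 29 + 31 + 30 + 31 + 30 + 31 = 213 (1928 is a leap year); day of year = 213 + 21 = 234
1931-01-12: day of year = 12
Rest of 1928: 366 - 234 = 132
Full years 1929 (365), 1930 (365): 730
Total = 132 + 730 + 12 = 874

874 days


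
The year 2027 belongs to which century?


Century = (year - 1) // 100 + 1
= (2027 - 1) // 100 + 1
= 2026 // 100 + 1
= 20 + 1

21st century


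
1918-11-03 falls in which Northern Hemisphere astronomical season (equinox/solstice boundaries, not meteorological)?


Date: November 3
Astronomical Autumn (approx.; exact equinox/solstice day varies by year): September 22 to December 20
November 3 falls within the Autumn window

Autumn


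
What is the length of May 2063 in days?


May 2063

31 days


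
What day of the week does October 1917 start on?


Target: October 1, 1917
Anchor: Jan 1, 1917. With p = 1917 - 1 = 1916: (p + p//4 - p//100 + p//400) mod 7 = (1916 + 479 - 19 + 4) mod 7 = 2380 mod 7 = 0 -> Monday (Mon=0 ... Sun=6)
Days before October (Jan-Sep): 273 days
Weekday index = (0 + 273) mod 7 = 0

Monday


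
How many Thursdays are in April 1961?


April 1961 has 30 days
Anchor: Jan 1, 1961. With p = 1961 - 1 = 1960: (p + p//4 - p//100 + p//400) mod 7 = (1960 + 490 - 19 + 4) mod 7 = 2435 mod 7 = 6 -> Sunday (Mon=0 ... Sun=6)
Days before April (Jan-Mar): 90; April 1 index = (6 + 90) mod 7 = 5 -> Saturday
First Thursday is April 6
Thursdays: 6, 13, 20, 27

4 Thursdays


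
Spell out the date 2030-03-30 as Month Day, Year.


ISO 2030-03-30 parses as year=2030, month=03, day=30
Month 3 -> March

March 30, 2030


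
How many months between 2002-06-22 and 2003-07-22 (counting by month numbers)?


From June 2002 to July 2003
1 year * 12 = 12 months, plus 1 month = 13

13 months


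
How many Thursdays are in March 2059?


March 2059 has 31 days
Anchor: Jan 1, 2059. With p = 2059 - 1 = 2058: (p + p//4 - p//100 + p//400) mod 7 = (2058 + 514 - 20 + 5) mod 7 = 2557 mod 7 = 2 -> Wednesday (Mon=0 ... Sun=6)
Days before March (Jan-Feb): 59; March 1 index = (2 + 59) mod 7 = 5 -> Saturday
First Thursday is March 6
Thursdays: 6, 13, 20, 27

4 Thursdays


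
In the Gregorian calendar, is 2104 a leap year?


Gregorian leap year rule: divisible by 4, but not by 100, unless also by 400.
2104 is divisible by 4 but not 100 -> leap year

Yes


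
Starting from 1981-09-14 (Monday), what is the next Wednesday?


Current: Monday
Target: Wednesday
Days ahead: 2

Next Wednesday: 1981-09-16


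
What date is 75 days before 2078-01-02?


Start: 2078-01-02, subtract 75 days
Back 2 days from January 2 reaches December 31, 2077 -> 73 left
December 2077 has 31 days -> back to November 30, 2077 -> 42 left
November 2077 has 30 days -> back to October 31, 2077 -> 12 left
October 2077: 31 - 12 = 19 -> lands on October 19

Result: 2077-10-19


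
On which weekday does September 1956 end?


September 1956 has 30 days
Anchor: Jan 1, 1956. With p = 1956 - 1 = 1955: (p + p//4 - p//100 + p//400) mod 7 = (1955 + 488 - 19 + 4) mod 7 = 2428 mod 7 = 6 -> Sunday (Mon=0 ... Sun=6)
Days before September (Jan-Aug): 244; September 1 index = (6 + 244) mod 7 = 5 -> Saturday
Last day offset: 30 - 1 = 29 days
Weekday index = (5 + 29) mod 7 = 6

Sunday, September 30


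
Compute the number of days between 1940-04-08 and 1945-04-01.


From 1940-04-08 to 1945-04-01
1940-04-08: days before April = 31 + 29 + 31 = 91 (1940 is a leap year); day of year = 91 + 8 = 99
1945-04-01: days before April = 31 + 28 + 31 = 90 (1945 is not a leap year); day of year = 90 + 1 = 91
Rest of 1940: 366 - 99 = 267
Full years 1941 (365), 1942 (365), 1943 (365), 1944 (366): 1461
Total = 267 + 1461 + 91 = 1819

1819 days


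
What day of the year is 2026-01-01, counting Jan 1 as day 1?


Date: January 1, 2026
No months before January
Plus 1 days in January

Day of year: 1


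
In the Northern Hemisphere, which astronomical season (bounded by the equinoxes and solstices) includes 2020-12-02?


Date: December 2
Astronomical Autumn (approx.; exact equinox/solstice day varies by year): September 22 to December 20
December 2 falls within the Autumn window

Autumn


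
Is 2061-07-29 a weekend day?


Anchor: Jan 1, 2061. With p = 2061 - 1 = 2060: (p + p//4 - p//100 + p//400) mod 7 = (2060 + 515 - 20 + 5) mod 7 = 2560 mod 7 = 5 -> Saturday (Mon=0 ... Sun=6)
Day of year: 210; offset = 209
Weekday index = (5 + 209) mod 7 = 4 -> Friday
Weekend days: Saturday, Sunday

No


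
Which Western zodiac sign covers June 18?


Date: June 18
Conventional tropical zodiac dates: Gemini from May 21 onward; Cancer starts June 21
June 18 falls within the Gemini range

Gemini


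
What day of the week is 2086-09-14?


Date: September 14, 2086
Anchor: Jan 1, 2086. With p = 2086 - 1 = 2085: (p + p//4 - p//100 + p//400) mod 7 = (2085 + 521 - 20 + 5) mod 7 = 2591 mod 7 = 1 -> Tuesday (Mon=0 ... Sun=6)
Days before September (Jan-Aug): 243; offset = 243 + 14 - 1 = 256
Weekday index = (1 + 256) mod 7 = 5

Day of the week: Saturday


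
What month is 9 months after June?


June is month 6
6 + 9 = 15; wrap: 15 - 12 = 3

March


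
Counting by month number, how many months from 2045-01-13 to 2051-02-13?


From January 2045 to February 2051
6 years * 12 = 72 months, plus 1 month = 73

73 months


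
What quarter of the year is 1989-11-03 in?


Month: November (month 11)
Q1: Jan-Mar, Q2: Apr-Jun, Q3: Jul-Sep, Q4: Oct-Dec

Q4


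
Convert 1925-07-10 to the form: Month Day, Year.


ISO 1925-07-10 parses as year=1925, month=07, day=10
Month 7 -> July

July 10, 1925


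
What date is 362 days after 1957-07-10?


Start: 1957-07-10, add 362 days
July 1957 has 31 days: 31 - 10 = 21 days to July 31 -> 341 left
August 1957 has 31 days -> 310 left
September 1957 has 30 days -> 280 left
October 1957 has 31 days -> 249 left
November 1957 has 30 days -> 219 left
December 1957 has 31 days -> 188 left
January 1958 has 31 days -> 157 left
February 1958 has 28 days -> 129 left
March 1958 has 31 days -> 98 left
April 1958 has 30 days -> 68 left
May 1958 has 31 days -> 37 left
June 1958 has 30 days -> 7 left
July 1958: 7 <= 31 -> lands on July 7

Result: 1958-07-07


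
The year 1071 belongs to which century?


Century = (year - 1) // 100 + 1
= (1071 - 1) // 100 + 1
= 1070 // 100 + 1
= 10 + 1

11th century


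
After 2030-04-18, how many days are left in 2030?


Day of year: 108 of 365
Remaining = 365 - 108

257 days


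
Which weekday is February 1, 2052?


Target: February 1, 2052
Anchor: Jan 1, 2052. With p = 2052 - 1 = 2051: (p + p//4 - p//100 + p//400) mod 7 = (2051 + 512 - 20 + 5) mod 7 = 2548 mod 7 = 0 -> Monday (Mon=0 ... Sun=6)
Days before February (Jan): 31 days
Weekday index = (0 + 31) mod 7 = 3

Thursday


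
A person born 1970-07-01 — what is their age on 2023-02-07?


Birth: 1970-07-01
Reference: 2023-02-07
Year difference: 2023 - 1970 = 53
Birthday not yet reached in 2023, subtract 1

52 years old


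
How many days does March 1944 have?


March 1944

31 days


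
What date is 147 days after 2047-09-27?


Start: 2047-09-27, add 147 days
September 2047 has 30 days: 30 - 27 = 3 days to September 30 -> 144 left
October 2047 has 31 days -> 113 left
November 2047 has 30 days -> 83 left
December 2047 has 31 days -> 52 left
January 2048 has 31 days -> 21 left
February 2048: 21 <= 29 -> lands on February 21

Result: 2048-02-21


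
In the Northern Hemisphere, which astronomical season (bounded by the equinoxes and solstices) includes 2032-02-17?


Date: February 17
Astronomical Winter (approx.; exact equinox/solstice day varies by year): December 21 to March 19
February 17 falls within the Winter window

Winter


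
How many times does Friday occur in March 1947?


March 1947 has 31 days
Anchor: Jan 1, 1947. With p = 1947 - 1 = 1946: (p + p//4 - p//100 + p//400) mod 7 = (1946 + 486 - 19 + 4) mod 7 = 2417 mod 7 = 2 -> Wednesday (Mon=0 ... Sun=6)
Days before March (Jan-Feb): 59; March 1 index = (2 + 59) mod 7 = 5 -> Saturday
First Friday is March 7
Fridays: 7, 14, 21, 28

4 Fridays


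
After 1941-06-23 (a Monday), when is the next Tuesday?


Current: Monday
Target: Tuesday
Days ahead: 1

Next Tuesday: 1941-06-24


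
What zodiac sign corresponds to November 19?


Date: November 19
Conventional tropical zodiac dates: Scorpio from October 23 onward; Sagittarius starts November 22
November 19 falls within the Scorpio range

Scorpio


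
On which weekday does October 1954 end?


October 1954 has 31 days
Anchor: Jan 1, 1954. With p = 1954 - 1 = 1953: (p + p//4 - p//100 + p//400) mod 7 = (1953 + 488 - 19 + 4) mod 7 = 2426 mod 7 = 4 -> Friday (Mon=0 ... Sun=6)
Days before October (Jan-Sep): 273; October 1 index = (4 + 273) mod 7 = 4 -> Friday
Last day offset: 31 - 1 = 30 days
Weekday index = (4 + 30) mod 7 = 6

Sunday, October 31


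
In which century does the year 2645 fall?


Century = (year - 1) // 100 + 1
= (2645 - 1) // 100 + 1
= 2644 // 100 + 1
= 26 + 1

27th century


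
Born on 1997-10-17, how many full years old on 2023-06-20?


Birth: 1997-10-17
Reference: 2023-06-20
Year difference: 2023 - 1997 = 26
Birthday not yet reached in 2023, subtract 1

25 years old


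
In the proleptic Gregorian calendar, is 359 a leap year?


Gregorian leap year rule: divisible by 4, but not by 100, unless also by 400.
359 is not divisible by 4 -> not a leap year

No


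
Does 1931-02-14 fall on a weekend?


Anchor: Jan 1, 1931. With p = 1931 - 1 = 1930: (p + p//4 - p//100 + p//400) mod 7 = (1930 + 482 - 19 + 4) mod 7 = 2397 mod 7 = 3 -> Thursday (Mon=0 ... Sun=6)
Day of year: 45; offset = 44
Weekday index = (3 + 44) mod 7 = 5 -> Saturday
Weekend days: Saturday, Sunday

Yes


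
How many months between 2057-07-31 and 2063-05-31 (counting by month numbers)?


From July 2057 to May 2063
6 years * 12 = 72 months, minus 2 months = 70

70 months


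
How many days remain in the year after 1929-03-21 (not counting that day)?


Day of year: 80 of 365
Remaining = 365 - 80

285 days


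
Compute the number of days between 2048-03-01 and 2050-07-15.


From 2048-03-01 to 2050-07-15
2048-03-01: days before March = 31 + 29 = 60 (2048 is a leap year); day of year = 60 + 1 = 61
2050-07-15: days before July = 31 + 28 + 31 + 30 + 31 + 30 = 181 (2050 is not a leap year); day of year = 181 + 15 = 196
Rest of 2048: 366 - 61 = 305
Full years 2049 (365): 365
Total = 305 + 365 + 196 = 866

866 days


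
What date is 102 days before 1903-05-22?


Start: 1903-05-22, subtract 102 days
Back 22 days from May 22 reaches April 30, 1903 -> 80 left
April 1903 has 30 days -> back to March 31, 1903 -> 50 left
March 1903 has 31 days -> back to February 28, 1903 -> 19 left
February 1903: 28 - 19 = 9 -> lands on February 9

Result: 1903-02-09


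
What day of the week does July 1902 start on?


Target: July 1, 1902
Anchor: Jan 1, 1902. With p = 1902 - 1 = 1901: (p + p//4 - p//100 + p//400) mod 7 = (1901 + 475 - 19 + 4) mod 7 = 2361 mod 7 = 2 -> Wednesday (Mon=0 ... Sun=6)
Days before July (Jan-Jun): 181 days
Weekday index = (2 + 181) mod 7 = 1

Tuesday


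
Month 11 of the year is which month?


Month 11 of 12

November


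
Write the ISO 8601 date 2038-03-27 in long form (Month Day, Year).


ISO 2038-03-27 parses as year=2038, month=03, day=27
Month 3 -> March

March 27, 2038


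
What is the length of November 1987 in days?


November 1987

30 days


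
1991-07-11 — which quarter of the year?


Month: July (month 7)
Q1: Jan-Mar, Q2: Apr-Jun, Q3: Jul-Sep, Q4: Oct-Dec

Q3


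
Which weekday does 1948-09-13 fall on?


Date: September 13, 1948
Anchor: Jan 1, 1948. With p = 1948 - 1 = 1947: (p + p//4 - p//100 + p//400) mod 7 = (1947 + 486 - 19 + 4) mod 7 = 2418 mod 7 = 3 -> Thursday (Mon=0 ... Sun=6)
Days before September (Jan-Aug): 244; offset = 244 + 13 - 1 = 256
Weekday index = (3 + 256) mod 7 = 0

Day of the week: Monday


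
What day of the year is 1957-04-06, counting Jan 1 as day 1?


Date: April 6, 1957
Days in months 1 through 3: 90
Plus 6 days in April

Day of year: 96


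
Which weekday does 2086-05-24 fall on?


Date: May 24, 2086
Anchor: Jan 1, 2086. With p = 2086 - 1 = 2085: (p + p//4 - p//100 + p//400) mod 7 = (2085 + 521 - 20 + 5) mod 7 = 2591 mod 7 = 1 -> Tuesday (Mon=0 ... Sun=6)
Days before May (Jan-Apr): 120; offset = 120 + 24 - 1 = 143
Weekday index = (1 + 143) mod 7 = 4

Day of the week: Friday


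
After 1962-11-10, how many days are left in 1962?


Day of year: 314 of 365
Remaining = 365 - 314

51 days


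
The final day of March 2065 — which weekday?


March 2065 has 31 days
Anchor: Jan 1, 2065. With p = 2065 - 1 = 2064: (p + p//4 - p//100 + p//400) mod 7 = (2064 + 516 - 20 + 5) mod 7 = 2565 mod 7 = 3 -> Thursday (Mon=0 ... Sun=6)
Days before March (Jan-Feb): 59; March 1 index = (3 + 59) mod 7 = 6 -> Sunday
Last day offset: 31 - 1 = 30 days
Weekday index = (6 + 30) mod 7 = 1

Tuesday, March 31


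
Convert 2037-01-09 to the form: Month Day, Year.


ISO 2037-01-09 parses as year=2037, month=01, day=09
Month 1 -> January

January 9, 2037


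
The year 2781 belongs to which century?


Century = (year - 1) // 100 + 1
= (2781 - 1) // 100 + 1
= 2780 // 100 + 1
= 27 + 1

28th century


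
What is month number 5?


Month 5 of 12

May


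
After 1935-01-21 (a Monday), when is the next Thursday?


Current: Monday
Target: Thursday
Days ahead: 3

Next Thursday: 1935-01-24


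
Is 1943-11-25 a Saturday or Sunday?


Anchor: Jan 1, 1943. With p = 1943 - 1 = 1942: (p + p//4 - p//100 + p//400) mod 7 = (1942 + 485 - 19 + 4) mod 7 = 2412 mod 7 = 4 -> Friday (Mon=0 ... Sun=6)
Day of year: 329; offset = 328
Weekday index = (4 + 328) mod 7 = 3 -> Thursday
Weekend days: Saturday, Sunday

No


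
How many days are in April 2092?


April 2092

30 days


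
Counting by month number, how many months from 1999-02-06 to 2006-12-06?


From February 1999 to December 2006
7 years * 12 = 84 months, plus 10 months = 94

94 months


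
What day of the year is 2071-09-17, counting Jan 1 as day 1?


Date: September 17, 2071
Days in months 1 through 8: 243
Plus 17 days in September

Day of year: 260


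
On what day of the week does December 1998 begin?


Target: December 1, 1998
Anchor: Jan 1, 1998. With p = 1998 - 1 = 1997: (p + p//4 - p//100 + p//400) mod 7 = (1997 + 499 - 19 + 4) mod 7 = 2481 mod 7 = 3 -> Thursday (Mon=0 ... Sun=6)
Days before December (Jan-Nov): 334 days
Weekday index = (3 + 334) mod 7 = 1

Tuesday


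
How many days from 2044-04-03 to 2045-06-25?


From 2044-04-03 to 2045-06-25
2044-04-03: days before April = 31 + 29 + 31 = 91 (2044 is a leap year); day of year = 91 + 3 = 94
2045-06-25: days before June = 31 + 28 + 31 + 30 + 31 = 151 (2045 is not a leap year); day of year = 151 + 25 = 176
Rest of 2044: 366 - 94 = 272
Total = 272 + 176 = 448

448 days


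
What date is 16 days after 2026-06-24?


Start: 2026-06-24, add 16 days
June 2026 has 30 days: 30 - 24 = 6 days to June 30 -> 10 left
July 2026: 10 <= 31 -> lands on July 10

Result: 2026-07-10


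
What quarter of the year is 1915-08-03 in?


Month: August (month 8)
Q1: Jan-Mar, Q2: Apr-Jun, Q3: Jul-Sep, Q4: Oct-Dec

Q3


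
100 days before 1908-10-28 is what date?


Start: 1908-10-28, subtract 100 days
Back 28 days from October 28 reaches September 30, 1908 -> 72 left
September 1908 has 30 days -> back to August 31, 1908 -> 42 left
August 1908 has 31 days -> back to July 31, 1908 -> 11 left
July 1908: 31 - 11 = 20 -> lands on July 20

Result: 1908-07-20


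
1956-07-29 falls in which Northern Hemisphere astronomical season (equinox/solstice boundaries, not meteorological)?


Date: July 29
Astronomical Summer (approx.; exact equinox/solstice day varies by year): June 21 to September 21
July 29 falls within the Summer window

Summer


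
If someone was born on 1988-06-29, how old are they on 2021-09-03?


Birth: 1988-06-29
Reference: 2021-09-03
Year difference: 2021 - 1988 = 33

33 years old


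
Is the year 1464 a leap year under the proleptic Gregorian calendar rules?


Gregorian leap year rule: divisible by 4, but not by 100, unless also by 400.
1464 is divisible by 4 but not 100 -> leap year

Yes


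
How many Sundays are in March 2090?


March 2090 has 31 days
Anchor: Jan 1, 2090. With p = 2090 - 1 = 2089: (p + p//4 - p//100 + p//400) mod 7 = (2089 + 522 - 20 + 5) mod 7 = 2596 mod 7 = 6 -> Sunday (Mon=0 ... Sun=6)
Days before March (Jan-Feb): 59; March 1 index = (6 + 59) mod 7 = 2 -> Wednesday
First Sunday is March 5
Sundays: 5, 12, 19, 26

4 Sundays


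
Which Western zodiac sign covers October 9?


Date: October 9
Conventional tropical zodiac dates: Libra from September 23 onward; Scorpio starts October 23
October 9 falls within the Libra range

Libra


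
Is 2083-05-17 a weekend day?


Anchor: Jan 1, 2083. With p = 2083 - 1 = 2082: (p + p//4 - p//100 + p//400) mod 7 = (2082 + 520 - 20 + 5) mod 7 = 2587 mod 7 = 4 -> Friday (Mon=0 ... Sun=6)
Day of year: 137; offset = 136
Weekday index = (4 + 136) mod 7 = 0 -> Monday
Weekend days: Saturday, Sunday

No


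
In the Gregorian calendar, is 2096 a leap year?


Gregorian leap year rule: divisible by 4, but not by 100, unless also by 400.
2096 is divisible by 4 but not 100 -> leap year

Yes


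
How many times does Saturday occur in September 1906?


September 1906 has 30 days
Anchor: Jan 1, 1906. With p = 1906 - 1 = 1905: (p + p//4 - p//100 + p//400) mod 7 = (1905 + 476 - 19 + 4) mod 7 = 2366 mod 7 = 0 -> Monday (Mon=0 ... Sun=6)
Days before September (Jan-Aug): 243; September 1 index = (0 + 243) mod 7 = 5 -> Saturday
First Saturday is September 1
Saturdays: 1, 8, 15, 22, 29

5 Saturdays


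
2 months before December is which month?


December is month 12
12 - 2 = 10

October


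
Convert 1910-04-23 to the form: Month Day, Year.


ISO 1910-04-23 parses as year=1910, month=04, day=23
Month 4 -> April

April 23, 1910


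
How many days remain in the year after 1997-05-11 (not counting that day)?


Day of year: 131 of 365
Remaining = 365 - 131

234 days


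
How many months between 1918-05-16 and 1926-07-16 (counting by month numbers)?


From May 1918 to July 1926
8 years * 12 = 96 months, plus 2 months = 98

98 months


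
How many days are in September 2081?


September 2081

30 days


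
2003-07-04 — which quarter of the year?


Month: July (month 7)
Q1: Jan-Mar, Q2: Apr-Jun, Q3: Jul-Sep, Q4: Oct-Dec

Q3


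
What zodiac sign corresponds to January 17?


Date: January 17
Conventional tropical zodiac dates: Capricorn from December 22 onward; Aquarius starts January 20
January 17 falls within the Capricorn range

Capricorn


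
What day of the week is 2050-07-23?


Date: July 23, 2050
Anchor: Jan 1, 2050. With p = 2050 - 1 = 2049: (p + p//4 - p//100 + p//400) mod 7 = (2049 + 512 - 20 + 5) mod 7 = 2546 mod 7 = 5 -> Saturday (Mon=0 ... Sun=6)
Days before July (Jan-Jun): 181; offset = 181 + 23 - 1 = 203
Weekday index = (5 + 203) mod 7 = 5

Day of the week: Saturday


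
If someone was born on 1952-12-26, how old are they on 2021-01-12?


Birth: 1952-12-26
Reference: 2021-01-12
Year difference: 2021 - 1952 = 69
Birthday not yet reached in 2021, subtract 1

68 years old


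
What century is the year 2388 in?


Century = (year - 1) // 100 + 1
= (2388 - 1) // 100 + 1
= 2387 // 100 + 1
= 23 + 1

24th century


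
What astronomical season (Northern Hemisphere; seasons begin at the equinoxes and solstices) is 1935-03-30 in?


Date: March 30
Astronomical Spring (approx.; exact equinox/solstice day varies by year): March 20 to June 20
March 30 falls within the Spring window

Spring


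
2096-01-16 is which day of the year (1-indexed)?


Date: January 16, 2096
No months before January
Plus 16 days in January

Day of year: 16


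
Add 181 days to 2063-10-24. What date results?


Start: 2063-10-24, add 181 days
October 2063 has 31 days: 31 - 24 = 7 days to October 31 -> 174 left
November 2063 has 30 days -> 144 left
December 2063 has 31 days -> 113 left
January 2064 has 31 days -> 82 left
February 2064 has 29 days -> 53 left
March 2064 has 31 days -> 22 left
April 2064: 22 <= 30 -> lands on April 22

Result: 2064-04-22


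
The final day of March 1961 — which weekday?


March 1961 has 31 days
Anchor: Jan 1, 1961. With p = 1961 - 1 = 1960: (p + p//4 - p//100 + p//400) mod 7 = (1960 + 490 - 19 + 4) mod 7 = 2435 mod 7 = 6 -> Sunday (Mon=0 ... Sun=6)
Days before March (Jan-Feb): 59; March 1 index = (6 + 59) mod 7 = 2 -> Wednesday
Last day offset: 31 - 1 = 30 days
Weekday index = (2 + 30) mod 7 = 4

Friday, March 31


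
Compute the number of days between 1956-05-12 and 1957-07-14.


From 1956-05-12 to 1957-07-14
1956-05-12: days before May = 31 + 29 + 31 + 30 = 121 (1956 is a leap year); day of year = 121 + 12 = 133
1957-07-14: days before July = 31 + 28 + 31 + 30 + 31 + 30 = 181 (1957 is not a leap year); day of year = 181 + 14 = 195
Rest of 1956: 366 - 133 = 233
Total = 233 + 195 = 428

428 days


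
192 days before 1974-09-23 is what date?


Start: 1974-09-23, subtract 192 days
Back 23 days from September 23 reaches August 31, 1974 -> 169 left
August 1974 has 31 days -> back to July 31, 1974 -> 138 left
July 1974 has 31 days -> back to June 30, 1974 -> 107 left
June 1974 has 30 days -> back to May 31, 1974 -> 77 left
May 1974 has 31 days -> back to April 30, 1974 -> 46 left
April 1974 has 30 days -> back to March 31, 1974 -> 16 left
March 1974: 31 - 16 = 15 -> lands on March 15

Result: 1974-03-15


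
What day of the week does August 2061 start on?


Target: August 1, 2061
Anchor: Jan 1, 2061. With p = 2061 - 1 = 2060: (p + p//4 - p//100 + p//400) mod 7 = (2060 + 515 - 20 + 5) mod 7 = 2560 mod 7 = 5 -> Saturday (Mon=0 ... Sun=6)
Days before August (Jan-Jul): 212 days
Weekday index = (5 + 212) mod 7 = 0

Monday


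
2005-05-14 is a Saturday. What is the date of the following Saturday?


Current: Saturday
Target: Saturday
Days ahead: 7

Next Saturday: 2005-05-21


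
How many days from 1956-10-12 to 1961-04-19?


From 1956-10-12 to 1961-04-19
1956-10-12: days before October = 31 + 29 + 31 + 30 + 31 + 30 + 31 + 31 + 30 = 274 (1956 is a leap year); day of year = 274 + 12 = 286
1961-04-19: days before April = 31 + 28 + 31 = 90 (1961 is not a leap year); day of year = 90 + 19 = 109
Rest of 1956: 366 - 286 = 80
Full years 1957 (365), 1958 (365), 1959 (365), 1960 (366): 1461
Total = 80 + 1461 + 109 = 1650

1650 days


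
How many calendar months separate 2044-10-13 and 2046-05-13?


From October 2044 to May 2046
2 years * 12 = 24 months, minus 5 months = 19

19 months


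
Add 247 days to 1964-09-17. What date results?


Start: 1964-09-17, add 247 days
September 1964 has 30 days: 30 - 17 = 13 days to September 30 -> 234 left
October 1964 has 31 days -> 203 left
November 1964 has 30 days -> 173 left
December 1964 has 31 days -> 142 left
January 1965 has 31 days -> 111 left
February 1965 has 28 days -> 83 left
March 1965 has 31 days -> 52 left
April 1965 has 30 days -> 22 left
May 1965: 22 <= 31 -> lands on May 22

Result: 1965-05-22


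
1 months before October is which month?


October is month 10
10 - 1 = 9

September


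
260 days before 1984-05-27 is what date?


Start: 1984-05-27, subtract 260 days
Back 27 days from May 27 reaches April 30, 1984 -> 233 left
April 1984 has 30 days -> back to March 31, 1984 -> 203 left
March 1984 has 31 days -> back to February 29, 1984 -> 172 left
February 1984 has 29 days -> back to January 31, 1984 -> 143 left
January 1984 has 31 days -> back to December 31, 1983 -> 112 left
December 1983 has 31 days -> back to November 30, 1983 -> 81 left
November 1983 has 30 days -> back to October 31, 1983 -> 51 left
October 1983 has 31 days -> back to September 30, 1983 -> 20 left
September 1983: 30 - 20 = 10 -> lands on September 10

Result: 1983-09-10


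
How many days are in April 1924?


April 1924

30 days


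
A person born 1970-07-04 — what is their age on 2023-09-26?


Birth: 1970-07-04
Reference: 2023-09-26
Year difference: 2023 - 1970 = 53

53 years old


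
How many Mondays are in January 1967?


January 1967 has 31 days
Anchor: Jan 1, 1967. With p = 1967 - 1 = 1966: (p + p//4 - p//100 + p//400) mod 7 = (1966 + 491 - 19 + 4) mod 7 = 2442 mod 7 = 6 -> Sunday (Mon=0 ... Sun=6)
January 1 is the anchor itself -> Sunday
First Monday is January 2
Mondays: 2, 9, 16, 23, 30

5 Mondays


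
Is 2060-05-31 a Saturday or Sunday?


Anchor: Jan 1, 2060. With p = 2060 - 1 = 2059: (p + p//4 - p//100 + p//400) mod 7 = (2059 + 514 - 20 + 5) mod 7 = 2558 mod 7 = 3 -> Thursday (Mon=0 ... Sun=6)
Day of year: 152; offset = 151
Weekday index = (3 + 151) mod 7 = 0 -> Monday
Weekend days: Saturday, Sunday

No


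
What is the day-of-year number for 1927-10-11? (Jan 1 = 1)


Date: October 11, 1927
Days in months 1 through 9: 273
Plus 11 days in October

Day of year: 284


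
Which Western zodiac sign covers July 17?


Date: July 17
Conventional tropical zodiac dates: Cancer from June 21 onward; Leo starts July 23
July 17 falls within the Cancer range

Cancer


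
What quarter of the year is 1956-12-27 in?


Month: December (month 12)
Q1: Jan-Mar, Q2: Apr-Jun, Q3: Jul-Sep, Q4: Oct-Dec

Q4


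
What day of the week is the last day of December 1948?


December 1948 has 31 days
Anchor: Jan 1, 1948. With p = 1948 - 1 = 1947: (p + p//4 - p//100 + p//400) mod 7 = (1947 + 486 - 19 + 4) mod 7 = 2418 mod 7 = 3 -> Thursday (Mon=0 ... Sun=6)
Days before December (Jan-Nov): 335; December 1 index = (3 + 335) mod 7 = 2 -> Wednesday
Last day offset: 31 - 1 = 30 days
Weekday index = (2 + 30) mod 7 = 4

Friday, December 31


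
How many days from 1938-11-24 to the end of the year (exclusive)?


Day of year: 328 of 365
Remaining = 365 - 328

37 days


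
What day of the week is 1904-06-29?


Date: June 29, 1904
Anchor: Jan 1, 1904. With p = 1904 - 1 = 1903: (p + p//4 - p//100 + p//400) mod 7 = (1903 + 475 - 19 + 4) mod 7 = 2363 mod 7 = 4 -> Friday (Mon=0 ... Sun=6)
Days before June (Jan-May): 152; offset = 152 + 29 - 1 = 180
Weekday index = (4 + 180) mod 7 = 2

Day of the week: Wednesday


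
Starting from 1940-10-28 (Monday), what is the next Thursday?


Current: Monday
Target: Thursday
Days ahead: 3

Next Thursday: 1940-10-31


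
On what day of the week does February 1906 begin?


Target: February 1, 1906
Anchor: Jan 1, 1906. With p = 1906 - 1 = 1905: (p + p//4 - p//100 + p//400) mod 7 = (1905 + 476 - 19 + 4) mod 7 = 2366 mod 7 = 0 -> Monday (Mon=0 ... Sun=6)
Days before February (Jan): 31 days
Weekday index = (0 + 31) mod 7 = 3

Thursday


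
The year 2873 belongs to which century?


Century = (year - 1) // 100 + 1
= (2873 - 1) // 100 + 1
= 2872 // 100 + 1
= 28 + 1

29th century


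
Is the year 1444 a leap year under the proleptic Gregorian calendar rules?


Gregorian leap year rule: divisible by 4, but not by 100, unless also by 400.
1444 is divisible by 4 but not 100 -> leap year

Yes


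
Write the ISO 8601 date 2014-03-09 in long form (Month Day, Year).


ISO 2014-03-09 parses as year=2014, month=03, day=09
Month 3 -> March

March 9, 2014


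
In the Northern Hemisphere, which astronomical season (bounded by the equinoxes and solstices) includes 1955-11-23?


Date: November 23
Astronomical Autumn (approx.; exact equinox/solstice day varies by year): September 22 to December 20
November 23 falls within the Autumn window

Autumn


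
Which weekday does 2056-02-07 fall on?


Date: February 7, 2056
Anchor: Jan 1, 2056. With p = 2056 - 1 = 2055: (p + p//4 - p//100 + p//400) mod 7 = (2055 + 513 - 20 + 5) mod 7 = 2553 mod 7 = 5 -> Saturday (Mon=0 ... Sun=6)
Days before February (Jan): 31; offset = 31 + 7 - 1 = 37
Weekday index = (5 + 37) mod 7 = 0

Day of the week: Monday


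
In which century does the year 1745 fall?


Century = (year - 1) // 100 + 1
= (1745 - 1) // 100 + 1
= 1744 // 100 + 1
= 17 + 1

18th century


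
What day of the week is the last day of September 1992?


September 1992 has 30 days
Anchor: Jan 1, 1992. With p = 1992 - 1 = 1991: (p + p//4 - p//100 + p//400) mod 7 = (1991 + 497 - 19 + 4) mod 7 = 2473 mod 7 = 2 -> Wednesday (Mon=0 ... Sun=6)
Days before September (Jan-Aug): 244; September 1 index = (2 + 244) mod 7 = 1 -> Tuesday
Last day offset: 30 - 1 = 29 days
Weekday index = (1 + 29) mod 7 = 2

Wednesday, September 30


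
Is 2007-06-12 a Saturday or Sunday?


Anchor: Jan 1, 2007. With p = 2007 - 1 = 2006: (p + p//4 - p//100 + p//400) mod 7 = (2006 + 501 - 20 + 5) mod 7 = 2492 mod 7 = 0 -> Monday (Mon=0 ... Sun=6)
Day of year: 163; offset = 162
Weekday index = (0 + 162) mod 7 = 1 -> Tuesday
Weekend days: Saturday, Sunday

No


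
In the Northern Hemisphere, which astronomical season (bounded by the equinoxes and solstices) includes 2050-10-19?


Date: October 19
Astronomical Autumn (approx.; exact equinox/solstice day varies by year): September 22 to December 20
October 19 falls within the Autumn window

Autumn


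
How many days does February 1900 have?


February 1900 (leap year: no)

28 days


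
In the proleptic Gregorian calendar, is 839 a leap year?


Gregorian leap year rule: divisible by 4, but not by 100, unless also by 400.
839 is not divisible by 4 -> not a leap year

No


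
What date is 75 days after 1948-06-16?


Start: 1948-06-16, add 75 days
June 1948 has 30 days: 30 - 16 = 14 days to June 30 -> 61 left
July 1948 has 31 days -> 30 left
August 1948: 30 <= 31 -> lands on August 30

Result: 1948-08-30


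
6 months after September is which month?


September is month 9
9 + 6 = 15; wrap: 15 - 12 = 3

March


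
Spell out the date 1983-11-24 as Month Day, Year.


ISO 1983-11-24 parses as year=1983, month=11, day=24
Month 11 -> November

November 24, 1983


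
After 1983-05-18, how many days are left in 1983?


Day of year: 138 of 365
Remaining = 365 - 138

227 days


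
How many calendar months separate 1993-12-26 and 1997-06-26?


From December 1993 to June 1997
4 years * 12 = 48 months, minus 6 months = 42

42 months


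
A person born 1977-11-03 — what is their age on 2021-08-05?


Birth: 1977-11-03
Reference: 2021-08-05
Year difference: 2021 - 1977 = 44
Birthday not yet reached in 2021, subtract 1

43 years old


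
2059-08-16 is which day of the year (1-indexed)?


Date: August 16, 2059
Days in months 1 through 7: 212
Plus 16 days in August

Day of year: 228


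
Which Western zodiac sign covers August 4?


Date: August 4
Conventional tropical zodiac dates: Leo from July 23 onward; Virgo starts August 23
August 4 falls within the Leo range

Leo


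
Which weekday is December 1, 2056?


Target: December 1, 2056
Anchor: Jan 1, 2056. With p = 2056 - 1 = 2055: (p + p//4 - p//100 + p//400) mod 7 = (2055 + 513 - 20 + 5) mod 7 = 2553 mod 7 = 5 -> Saturday (Mon=0 ... Sun=6)
Days before December (Jan-Nov): 335 days
Weekday index = (5 + 335) mod 7 = 4

Friday


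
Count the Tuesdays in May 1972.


May 1972 has 31 days
Anchor: Jan 1, 1972. With p = 1972 - 1 = 1971: (p + p//4 - p//100 + p//400) mod 7 = (1971 + 492 - 19 + 4) mod 7 = 2448 mod 7 = 5 -> Saturday (Mon=0 ... Sun=6)
Days before May (Jan-Apr): 121; May 1 index = (5 + 121) mod 7 = 0 -> Monday
First Tuesday is May 2
Tuesdays: 2, 9, 16, 23, 30

5 Tuesdays


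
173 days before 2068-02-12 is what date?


Start: 2068-02-12, subtract 173 days
Back 12 days from February 12 reaches January 31, 2068 -> 161 left
January 2068 has 31 days -> back to December 31, 2067 -> 130 left
December 2067 has 31 days -> back to November 30, 2067 -> 99 left
November 2067 has 30 days -> back to October 31, 2067 -> 69 left
October 2067 has 31 days -> back to September 30, 2067 -> 38 left
September 2067 has 30 days -> back to August 31, 2067 -> 8 left
August 2067: 31 - 8 = 23 -> lands on August 23

Result: 2067-08-23
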